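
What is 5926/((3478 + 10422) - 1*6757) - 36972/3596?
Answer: -60695275/6421557 ≈ -9.4518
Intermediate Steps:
5926/((3478 + 10422) - 1*6757) - 36972/3596 = 5926/(13900 - 6757) - 36972*1/3596 = 5926/7143 - 9243/899 = -60695275/6421557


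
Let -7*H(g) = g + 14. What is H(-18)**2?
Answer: 16/49 ≈ 0.32653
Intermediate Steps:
H(g) = -2 - g/7 (H(g) = -(g + 14)/7 = -(14 + g)/7 = -2 - g/7)
H(-18)**2 = (-2 - 1/7*(-18))**2 = (-2 + 18/7)**2 = (4/7)**2 = 16/49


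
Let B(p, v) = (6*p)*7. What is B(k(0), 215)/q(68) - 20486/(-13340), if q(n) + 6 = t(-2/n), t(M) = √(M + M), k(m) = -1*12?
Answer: 349170319/4088710 + 504*I*√17/613 ≈ 85.399 + 3.39*I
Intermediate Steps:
k(m) = -12
B(p, v) = 42*p
t(M) = √2*√M (t(M) = √(2*M) = √2*√M)
q(n) = -6 + 2*√(-1/n) (q(n) = -6 + √2*√(-2/n) = -6 + √2*(√2*√(-1/n)) = -6 + 2*√(-1/n))
B(k(0), 215)/q(68) - 20486/(-13340) = (42*(-12))/(-6 + 2*√(-1/68)) - 20486/(-13340) = -504/(-6 + 2*√(-1*1/68)) - 20486*(-1/13340) = -504/(-6 + 2*√(-1/68)) + 10243/6670 = -504/(-6 + 2*(I*√17/34)) + 10243/6670 = -504/(-6 + I*√17/17) + 10243/6670 = 10243/6670 - 504/(-6 + I*√17/17)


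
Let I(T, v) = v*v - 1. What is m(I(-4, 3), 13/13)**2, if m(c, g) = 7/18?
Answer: 49/324 ≈ 0.15123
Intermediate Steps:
I(T, v) = -1 + v**2 (I(T, v) = v**2 - 1 = -1 + v**2)
m(c, g) = 7/18 (m(c, g) = 7*(1/18) = 7/18)
m(I(-4, 3), 13/13)**2 = (7/18)**2 = 49/324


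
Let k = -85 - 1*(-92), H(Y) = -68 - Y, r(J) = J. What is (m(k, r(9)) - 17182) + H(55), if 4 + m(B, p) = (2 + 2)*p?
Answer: -17273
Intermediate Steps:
k = 7 (k = -85 + 92 = 7)
m(B, p) = -4 + 4*p (m(B, p) = -4 + (2 + 2)*p = -4 + 4*p)
(m(k, r(9)) - 17182) + H(55) = ((-4 + 4*9) - 17182) + (-68 - 1*55) = ((-4 + 36) - 17182) + (-68 - 55) = (32 - 17182) - 123 = -17150 - 123 = -17273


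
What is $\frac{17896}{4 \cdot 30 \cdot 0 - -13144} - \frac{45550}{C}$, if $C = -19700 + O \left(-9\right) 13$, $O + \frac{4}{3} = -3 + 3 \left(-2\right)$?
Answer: $\frac{116203017}{30380713} \approx 3.8249$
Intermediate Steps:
$O = - \frac{31}{3}$ ($O = - \frac{4}{3} + \left(-3 + 3 \left(-2\right)\right) = - \frac{4}{3} - 9 = - \frac{31}{3} \approx -10.333$)
$C = -18491$ ($C = -19700 + \left(- \frac{31}{3}\right) \left(-9\right) 13 = -19700 + 93 \cdot 13 = -19700 + 1209 = -18491$)
$\frac{17896}{4 \cdot 30 \cdot 0 - -13144} - \frac{45550}{C} = \frac{17896}{4 \cdot 30 \cdot 0 - -13144} - \frac{45550}{-18491} = \frac{17896}{120 \cdot 0 + 13144} - - \frac{45550}{18491} = \frac{17896}{0 + 13144} + \frac{45550}{18491} = \frac{17896}{13144} + \frac{45550}{18491} = 17896 \cdot \frac{1}{13144} + \frac{45550}{18491} = \frac{2237}{1643} + \frac{45550}{18491} = \frac{116203017}{30380713}$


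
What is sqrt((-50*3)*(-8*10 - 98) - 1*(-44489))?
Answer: sqrt(71189) ≈ 266.81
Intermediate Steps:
sqrt((-50*3)*(-8*10 - 98) - 1*(-44489)) = sqrt(-150*(-80 - 98) + 44489) = sqrt(-150*(-178) + 44489) = sqrt(26700 + 44489) = sqrt(71189)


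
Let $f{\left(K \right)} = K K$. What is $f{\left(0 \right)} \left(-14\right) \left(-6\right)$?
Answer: $0$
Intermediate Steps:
$f{\left(K \right)} = K^{2}$
$f{\left(0 \right)} \left(-14\right) \left(-6\right) = 0^{2} \left(-14\right) \left(-6\right) = 0 \left(-14\right) \left(-6\right) = 0 \left(-6\right) = 0$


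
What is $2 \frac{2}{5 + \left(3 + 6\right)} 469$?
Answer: $134$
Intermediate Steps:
$2 \frac{2}{5 + \left(3 + 6\right)} 469 = 2 \frac{2}{5 + 9} \cdot 469 = 2 \cdot \frac{2}{14} \cdot 469 = 2 \cdot 2 \cdot \frac{1}{14} \cdot 469 = 2 \cdot \frac{1}{7} \cdot 469 = \frac{2}{7} \cdot 469 = 134$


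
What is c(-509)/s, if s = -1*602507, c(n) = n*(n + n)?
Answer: -518162/602507 ≈ -0.86001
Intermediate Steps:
c(n) = 2*n**2 (c(n) = n*(2*n) = 2*n**2)
s = -602507
c(-509)/s = (2*(-509)**2)/(-602507) = (2*259081)*(-1/602507) = 518162*(-1/602507) = -518162/602507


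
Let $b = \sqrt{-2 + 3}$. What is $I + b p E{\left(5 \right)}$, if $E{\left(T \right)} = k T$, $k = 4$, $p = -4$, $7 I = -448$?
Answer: $-144$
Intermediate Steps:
$I = -64$ ($I = \frac{1}{7} \left(-448\right) = -64$)
$b = 1$ ($b = \sqrt{1} = 1$)
$E{\left(T \right)} = 4 T$
$I + b p E{\left(5 \right)} = -64 + 1 \left(-4\right) 4 \cdot 5 = -64 - 80 = -144$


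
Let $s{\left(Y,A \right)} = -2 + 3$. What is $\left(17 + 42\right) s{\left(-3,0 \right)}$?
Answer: $59$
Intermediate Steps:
$s{\left(Y,A \right)} = 1$
$\left(17 + 42\right) s{\left(-3,0 \right)} = \left(17 + 42\right) 1 = 59 \cdot 1 = 59$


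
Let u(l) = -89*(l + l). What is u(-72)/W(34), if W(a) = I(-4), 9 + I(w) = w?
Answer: -12816/13 ≈ -985.85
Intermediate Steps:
I(w) = -9 + w
W(a) = -13 (W(a) = -9 - 4 = -13)
u(l) = -178*l
u(-72)/W(34) = -178*(-72)/(-13) = 12816*(-1/13) = -12816/13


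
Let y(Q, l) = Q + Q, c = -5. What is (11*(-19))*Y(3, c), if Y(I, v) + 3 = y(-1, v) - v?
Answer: 0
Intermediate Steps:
y(Q, l) = 2*Q
Y(I, v) = -5 - v (Y(I, v) = -3 + (2*(-1) - v) = -3 + (-2 - v) = -5 - v)
(11*(-19))*Y(3, c) = (11*(-19))*(-5 - 1*(-5)) = -209*(-5 + 5) = -209*0 = 0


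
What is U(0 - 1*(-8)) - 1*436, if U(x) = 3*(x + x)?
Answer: -388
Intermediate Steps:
U(x) = 6*x (U(x) = 3*(2*x) = 6*x)
U(0 - 1*(-8)) - 1*436 = 6*(0 - 1*(-8)) - 1*436 = 6*(0 + 8) - 436 = 6*8 - 436 = 48 - 436 = -388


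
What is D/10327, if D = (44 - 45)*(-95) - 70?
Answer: 25/10327 ≈ 0.0024208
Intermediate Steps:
D = 25 (D = -1*(-95) - 70 = 95 - 70 = 25)
D/10327 = 25/10327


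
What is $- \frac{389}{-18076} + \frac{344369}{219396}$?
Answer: $\frac{8391169}{5273673} \approx 1.5911$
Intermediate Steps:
$- \frac{389}{-18076} + \frac{344369}{219396} = \left(-389\right) \left(- \frac{1}{18076}\right) + 344369 \cdot \frac{1}{219396} = \frac{389}{18076} + \frac{7327}{4668} = \frac{8391169}{5273673}$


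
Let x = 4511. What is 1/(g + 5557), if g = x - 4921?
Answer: 1/5147 ≈ 0.00019429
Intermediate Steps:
g = -410 (g = 4511 - 4921 = -410)
1/(g + 5557) = 1/(-410 + 5557) = 1/5147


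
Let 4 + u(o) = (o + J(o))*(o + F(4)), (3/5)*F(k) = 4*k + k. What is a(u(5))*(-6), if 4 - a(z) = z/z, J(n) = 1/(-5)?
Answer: -18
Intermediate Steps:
J(n) = -1/5
F(k) = 25*k/3 (F(k) = 5*(4*k + k)/3 = 5*(5*k)/3 = 25*k/3)
u(o) = -4 + (-1/5 + o)*(100/3 + o) (u(o) = -4 + (o - 1/5)*(o + (25/3)*4) = -4 + (-1/5 + o)*(o + 100/3) = -4 + (-1/5 + o)*(100/3 + o))
a(z) = 3 (a(z) = 4 - z/z = 4 - 1*1 = 4 - 1 = 3)
a(u(5))*(-6) = 3*(-6) = -18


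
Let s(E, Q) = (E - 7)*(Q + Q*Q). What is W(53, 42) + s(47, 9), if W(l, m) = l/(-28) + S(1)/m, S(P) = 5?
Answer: 302251/84 ≈ 3598.2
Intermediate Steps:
s(E, Q) = (-7 + E)*(Q + Q²)
W(l, m) = 5/m - l/28 (W(l, m) = l/(-28) + 5/m = l*(-1/28) + 5/m = -l/28 + 5/m = 5/m - l/28)
W(53, 42) + s(47, 9) = (5/42 - 1/28*53) + 9*(-7 + 47 - 7*9 + 47*9) = (5*(1/42) - 53/28) + 9*(-7 + 47 - 63 + 423) = (5/42 - 53/28) + 9*400 = -149/84 + 3600 = 302251/84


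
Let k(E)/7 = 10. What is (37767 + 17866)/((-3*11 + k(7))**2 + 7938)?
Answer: 55633/9307 ≈ 5.9775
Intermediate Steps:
k(E) = 70 (k(E) = 7*10 = 70)
(37767 + 17866)/((-3*11 + k(7))**2 + 7938) = (37767 + 17866)/((-3*11 + 70)**2 + 7938) = 55633/((-33 + 70)**2 + 7938) = 55633/(37**2 + 7938) = 55633/(1369 + 7938) = 55633/9307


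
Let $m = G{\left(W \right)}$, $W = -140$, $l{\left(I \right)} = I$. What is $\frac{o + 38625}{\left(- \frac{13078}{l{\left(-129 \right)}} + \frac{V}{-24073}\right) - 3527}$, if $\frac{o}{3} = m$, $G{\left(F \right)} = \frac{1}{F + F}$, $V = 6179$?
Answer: $- \frac{4797867934107}{425551046240} \approx -11.274$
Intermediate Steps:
$G{\left(F \right)} = \frac{1}{2 F}$
$m = - \frac{1}{280}$ ($m = \frac{1}{2 \left(-140\right)} = \frac{1}{2} \left(- \frac{1}{140}\right) = - \frac{1}{280} \approx -0.0035714$)
$o = - \frac{3}{280}$ ($o = 3 \left(- \frac{1}{280}\right) = - \frac{3}{280} \approx -0.010714$)
$\frac{o + 38625}{\left(- \frac{13078}{l{\left(-129 \right)}} + \frac{V}{-24073}\right) - 3527} = \frac{- \frac{3}{280} + 38625}{\left(- \frac{13078}{-129} + \frac{6179}{-24073}\right) - 3527} = \frac{10814997}{280 \left(\left(\left(-13078\right) \left(- \frac{1}{129}\right) + 6179 \left(- \frac{1}{24073}\right)\right) - 3527\right)} = \frac{10814997}{280 \left(\left(\frac{13078}{129} - \frac{6179}{24073}\right) - 3527\right)} = \frac{10814997}{280 \left(\frac{314029603}{3105417} - 3527\right)} = \frac{10814997}{280 \left(- \frac{10638776156}{3105417}\right)} = \frac{10814997}{280} \left(- \frac{3105417}{10638776156}\right) = - \frac{4797867934107}{425551046240}$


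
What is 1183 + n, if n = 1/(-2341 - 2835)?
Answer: 6123207/5176 ≈ 1183.0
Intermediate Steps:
n = -1/5176 (n = 1/(-5176) = -1/5176 ≈ -0.00019320)
1183 + n = 1183 - 1/5176 = 6123207/5176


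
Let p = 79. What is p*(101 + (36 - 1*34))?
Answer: 8137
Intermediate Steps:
p*(101 + (36 - 1*34)) = 79*(101 + (36 - 1*34)) = 79*(101 + (36 - 34)) = 79*(101 + 2) = 79*103 = 8137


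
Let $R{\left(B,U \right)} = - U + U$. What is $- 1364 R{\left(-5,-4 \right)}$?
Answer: $0$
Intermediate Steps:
$R{\left(B,U \right)} = 0$
$- 1364 R{\left(-5,-4 \right)} = \left(-1364\right) 0 = 0$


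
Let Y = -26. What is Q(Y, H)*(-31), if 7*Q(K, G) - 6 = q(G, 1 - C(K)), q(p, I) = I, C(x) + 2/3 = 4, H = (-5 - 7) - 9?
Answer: -341/21 ≈ -16.238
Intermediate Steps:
H = -21 (H = -12 - 9 = -21)
C(x) = 10/3 (C(x) = -⅔ + 4 = 10/3)
Q(K, G) = 11/21 (Q(K, G) = 6/7 + (1 - 1*10/3)/7 = 6/7 + (1 - 10/3)/7 = 6/7 + (⅐)*(-7/3) = 6/7 - ⅓ = 11/21)
Q(Y, H)*(-31) = (11/21)*(-31) = -341/21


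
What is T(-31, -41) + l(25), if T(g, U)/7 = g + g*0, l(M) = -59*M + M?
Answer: -1667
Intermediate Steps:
l(M) = -58*M
T(g, U) = 7*g (T(g, U) = 7*(g + g*0) = 7*(g + 0) = 7*g)
T(-31, -41) + l(25) = 7*(-31) - 58*25 = -217 - 1450 = -1667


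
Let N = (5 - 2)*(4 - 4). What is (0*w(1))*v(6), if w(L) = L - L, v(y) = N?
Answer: 0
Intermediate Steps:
N = 0 (N = 3*0 = 0)
v(y) = 0
w(L) = 0
(0*w(1))*v(6) = (0*0)*0 = 0*0 = 0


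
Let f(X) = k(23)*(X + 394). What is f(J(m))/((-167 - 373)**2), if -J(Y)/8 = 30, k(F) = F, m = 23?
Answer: 1771/145800 ≈ 0.012147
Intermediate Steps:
J(Y) = -240 (J(Y) = -8*30 = -240)
f(X) = 9062 + 23*X (f(X) = 23*(X + 394) = 23*(394 + X) = 9062 + 23*X)
f(J(m))/((-167 - 373)**2) = (9062 + 23*(-240))/((-167 - 373)**2) = (9062 - 5520)/((-540)**2) = 3542/291600 = 3542*(1/291600) = 1771/145800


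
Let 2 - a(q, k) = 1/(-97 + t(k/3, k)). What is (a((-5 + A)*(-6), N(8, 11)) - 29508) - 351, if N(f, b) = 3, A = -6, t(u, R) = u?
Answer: -2866271/96 ≈ -29857.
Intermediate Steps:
a(q, k) = 2 - 1/(-97 + k/3)
(a((-5 + A)*(-6), N(8, 11)) - 29508) - 351 = ((-585 + 2*3)/(-291 + 3) - 29508) - 351 = ((-585 + 6)/(-288) - 29508) - 351 = (-1/288*(-579) - 29508) - 351 = (193/96 - 29508) - 351 = -2832575/96 - 351 = -2866271/96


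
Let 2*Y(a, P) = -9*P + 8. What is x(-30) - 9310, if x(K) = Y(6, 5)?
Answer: -18657/2 ≈ -9328.5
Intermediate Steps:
Y(a, P) = 4 - 9*P/2 (Y(a, P) = (-9*P + 8)/2 = (8 - 9*P)/2 = 4 - 9*P/2)
x(K) = -37/2 (x(K) = 4 - 9/2*5 = 4 - 45/2 = -37/2)
x(-30) - 9310 = -37/2 - 9310 = -18657/2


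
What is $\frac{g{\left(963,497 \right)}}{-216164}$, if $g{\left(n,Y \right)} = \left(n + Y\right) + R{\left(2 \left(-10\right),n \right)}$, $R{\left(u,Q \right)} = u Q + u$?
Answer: $\frac{4455}{54041} \approx 0.082437$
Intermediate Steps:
$R{\left(u,Q \right)} = u + Q u$ ($R{\left(u,Q \right)} = Q u + u = u + Q u$)
$g{\left(n,Y \right)} = -20 + Y - 19 n$ ($g{\left(n,Y \right)} = \left(n + Y\right) + 2 \left(-10\right) \left(1 + n\right) = \left(Y + n\right) - 20 \left(1 + n\right) = \left(Y + n\right) - \left(20 + 20 n\right) = -20 + Y - 19 n$)
$\frac{g{\left(963,497 \right)}}{-216164} = \frac{-20 + 497 - 18297}{-216164} = \left(-20 + 497 - 18297\right) \left(- \frac{1}{216164}\right) = \left(-17820\right) \left(- \frac{1}{216164}\right) = \frac{4455}{54041}$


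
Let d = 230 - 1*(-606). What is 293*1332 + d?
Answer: 391112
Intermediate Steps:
d = 836 (d = 230 + 606 = 836)
293*1332 + d = 293*1332 + 836 = 390276 + 836 = 391112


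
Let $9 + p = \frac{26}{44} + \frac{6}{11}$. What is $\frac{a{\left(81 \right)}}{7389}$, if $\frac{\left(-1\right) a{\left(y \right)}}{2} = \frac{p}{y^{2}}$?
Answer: $\frac{173}{533271519} \approx 3.2441 \cdot 10^{-7}$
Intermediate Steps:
$p = - \frac{173}{22}$ ($p = -9 + \left(\frac{26}{44} + \frac{6}{11}\right) = -9 + \left(26 \cdot \frac{1}{44} + 6 \cdot \frac{1}{11}\right) = -9 + \left(\frac{13}{22} + \frac{6}{11}\right) = -9 + \frac{25}{22} = - \frac{173}{22} \approx -7.8636$)
$a{\left(y \right)} = \frac{173}{11 y^{2}}$ ($a{\left(y \right)} = - 2 \left(- \frac{173}{22 y^{2}}\right) = \frac{173}{11 y^{2}}$)
$\frac{a{\left(81 \right)}}{7389} = \frac{\frac{173}{11} \cdot \frac{1}{6561}}{7389} = \frac{173}{11} \cdot \frac{1}{6561} \cdot \frac{1}{7389} = \frac{173}{72171} \cdot \frac{1}{7389} = \frac{173}{533271519}$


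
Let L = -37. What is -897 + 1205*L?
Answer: -45482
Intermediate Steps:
-897 + 1205*L = -897 + 1205*(-37) = -897 - 44585 = -45482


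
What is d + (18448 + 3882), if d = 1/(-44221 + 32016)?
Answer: 272537649/12205 ≈ 22330.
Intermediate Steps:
d = -1/12205 (d = 1/(-12205) = -1/12205 ≈ -8.1934e-5)
d + (18448 + 3882) = -1/12205 + (18448 + 3882) = -1/12205 + 22330 = 272537649/12205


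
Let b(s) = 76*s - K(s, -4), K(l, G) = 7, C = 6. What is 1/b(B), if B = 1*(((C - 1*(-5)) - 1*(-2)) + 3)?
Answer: 1/1209 ≈ 0.00082713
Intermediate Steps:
B = 16 (B = 1*(((6 - 1*(-5)) - 1*(-2)) + 3) = 1*(((6 + 5) + 2) + 3) = 1*((11 + 2) + 3) = 1*(13 + 3) = 1*16 = 16)
b(s) = -7 + 76*s (b(s) = 76*s - 1*7 = 76*s - 7 = -7 + 76*s)
1/b(B) = 1/(-7 + 76*16) = 1/(-7 + 1216) = 1/1209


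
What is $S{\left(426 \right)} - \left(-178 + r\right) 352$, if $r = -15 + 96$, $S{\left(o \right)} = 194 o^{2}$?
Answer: $35240488$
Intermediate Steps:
$r = 81$
$S{\left(426 \right)} - \left(-178 + r\right) 352 = 194 \cdot 426^{2} - \left(-178 + 81\right) 352 = 194 \cdot 181476 - \left(-97\right) 352 = 35206344 - -34144 = 35206344 + 34144 = 35240488$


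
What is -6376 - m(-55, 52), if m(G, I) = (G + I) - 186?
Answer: -6187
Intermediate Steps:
m(G, I) = -186 + G + I
-6376 - m(-55, 52) = -6376 - (-186 - 55 + 52) = -6376 - 1*(-189) = -6376 + 189 = -6187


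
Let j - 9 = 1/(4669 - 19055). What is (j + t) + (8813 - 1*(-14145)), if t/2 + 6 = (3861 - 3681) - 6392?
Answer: 151498965/14386 ≈ 10531.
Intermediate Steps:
j = 129473/14386 (j = 9 + 1/(4669 - 19055) = 9 + 1/(-14386) = 9 - 1/14386 = 129473/14386 ≈ 8.9999)
t = -12436 (t = -12 + 2*((3861 - 3681) - 6392) = -12 + 2*(180 - 6392) = -12 + 2*(-6212) = -12 - 12424 = -12436)
(j + t) + (8813 - 1*(-14145)) = (129473/14386 - 12436) + (8813 - 1*(-14145)) = -178774823/14386 + (8813 + 14145) = -178774823/14386 + 22958 = 151498965/14386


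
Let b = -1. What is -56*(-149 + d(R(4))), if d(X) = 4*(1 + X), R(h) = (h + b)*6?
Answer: 4088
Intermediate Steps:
R(h) = -6 + 6*h (R(h) = (h - 1)*6 = (-1 + h)*6 = -6 + 6*h)
d(X) = 4 + 4*X
-56*(-149 + d(R(4))) = -56*(-149 + (4 + 4*(-6 + 6*4))) = -56*(-149 + (4 + 4*(-6 + 24))) = -56*(-149 + (4 + 4*18)) = -56*(-149 + (4 + 72)) = -56*(-149 + 76) = -56*(-73) = 4088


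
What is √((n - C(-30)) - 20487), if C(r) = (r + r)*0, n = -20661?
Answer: 18*I*√127 ≈ 202.85*I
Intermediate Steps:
C(r) = 0 (C(r) = (2*r)*0 = 0)
√((n - C(-30)) - 20487) = √((-20661 - 1*0) - 20487) = √((-20661 + 0) - 20487) = √(-20661 - 20487) = √(-41148) = 18*I*√127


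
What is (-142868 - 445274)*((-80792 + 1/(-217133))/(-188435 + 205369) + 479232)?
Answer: -518178122013598449857/1838465111 ≈ -2.8185e+11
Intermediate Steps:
(-142868 - 445274)*((-80792 + 1/(-217133))/(-188435 + 205369) + 479232) = -588142*((-80792 - 1/217133)/16934 + 479232) = -588142*(-17542609337/217133*1/16934 + 479232) = -588142*(-17542609337/3676930222 + 479232) = -588142*1762085081540167/3676930222 = -518178122013598449857/1838465111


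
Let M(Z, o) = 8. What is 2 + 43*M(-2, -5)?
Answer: 346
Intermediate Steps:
2 + 43*M(-2, -5) = 2 + 43*8 = 2 + 344 = 346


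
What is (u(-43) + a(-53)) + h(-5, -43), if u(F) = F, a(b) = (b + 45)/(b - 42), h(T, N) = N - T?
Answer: -7687/95 ≈ -80.916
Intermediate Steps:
a(b) = (45 + b)/(-42 + b)
(u(-43) + a(-53)) + h(-5, -43) = (-43 + (45 - 53)/(-42 - 53)) + (-43 - 1*(-5)) = (-43 - 8/(-95)) + (-43 + 5) = (-43 - 1/95*(-8)) - 38 = (-43 + 8/95) - 38 = -4077/95 - 38 = -7687/95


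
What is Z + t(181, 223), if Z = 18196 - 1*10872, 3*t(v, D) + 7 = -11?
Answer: 7318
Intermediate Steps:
t(v, D) = -6 (t(v, D) = -7/3 + (1/3)*(-11) = -7/3 - 11/3 = -6)
Z = 7324 (Z = 18196 - 10872 = 7324)
Z + t(181, 223) = 7324 - 6 = 7318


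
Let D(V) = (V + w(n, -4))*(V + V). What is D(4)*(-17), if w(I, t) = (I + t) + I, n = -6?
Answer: 1632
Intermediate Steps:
w(I, t) = t + 2*I
D(V) = 2*V*(-16 + V) (D(V) = (V + (-4 + 2*(-6)))*(V + V) = (V + (-4 - 12))*(2*V) = (V - 16)*(2*V) = (-16 + V)*(2*V) = 2*V*(-16 + V))
D(4)*(-17) = (2*4*(-16 + 4))*(-17) = (2*4*(-12))*(-17) = -96*(-17) = 1632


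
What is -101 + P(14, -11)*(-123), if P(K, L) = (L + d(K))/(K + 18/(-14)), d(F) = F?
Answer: -11572/89 ≈ -130.02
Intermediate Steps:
P(K, L) = (K + L)/(-9/7 + K) (P(K, L) = (L + K)/(K + 18/(-14)) = (K + L)/(K + 18*(-1/14)) = (K + L)/(K - 9/7) = (K + L)/(-9/7 + K))
-101 + P(14, -11)*(-123) = -101 + (7*(14 - 11)/(-9 + 7*14))*(-123) = -101 + (7*3/(-9 + 98))*(-123) = -101 + (7*3/89)*(-123) = -101 + (7*(1/89)*3)*(-123) = -101 + (21/89)*(-123) = -101 - 2583/89 = -11572/89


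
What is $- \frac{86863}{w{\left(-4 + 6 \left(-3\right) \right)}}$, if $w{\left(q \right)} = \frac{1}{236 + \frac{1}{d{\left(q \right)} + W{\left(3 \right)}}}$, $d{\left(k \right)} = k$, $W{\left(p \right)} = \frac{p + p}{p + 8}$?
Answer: $- \frac{4836966155}{236} \approx -2.0496 \cdot 10^{7}$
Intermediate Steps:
$W{\left(p \right)} = \frac{2 p}{8 + p}$
$w{\left(q \right)} = \frac{1}{236 + \frac{1}{\frac{6}{11} + q}}$ ($w{\left(q \right)} = \frac{1}{236 + \frac{1}{q + 2 \cdot 3 \frac{1}{8 + 3}}} = \frac{1}{236 + \frac{1}{q + 2 \cdot 3 \cdot \frac{1}{11}}} = \frac{1}{236 + \frac{1}{q + \frac{6}{11}}} = \frac{1}{236 + \frac{1}{\frac{6}{11} + q}}$)
$- \frac{86863}{w{\left(-4 + 6 \left(-3\right) \right)}} = - \frac{86863}{\frac{1}{1427 + 2596 \left(-4 + 6 \left(-3\right)\right)} \left(6 + 11 \left(-4 + 6 \left(-3\right)\right)\right)} = - \frac{86863}{\frac{1}{1427 + 2596 \left(-4 - 18\right)} \left(6 + 11 \left(-4 - 18\right)\right)} = - \frac{86863}{\frac{1}{1427 + 2596 \left(-22\right)} \left(6 + 11 \left(-22\right)\right)} = - \frac{86863}{\frac{1}{1427 - 57112} \left(6 - 242\right)} = - \frac{86863}{\frac{1}{-55685} \left(-236\right)} = - \frac{86863}{\left(- \frac{1}{55685}\right) \left(-236\right)} = - \frac{86863}{\frac{236}{55685}} = \left(-86863\right) \frac{55685}{236} = - \frac{4836966155}{236}$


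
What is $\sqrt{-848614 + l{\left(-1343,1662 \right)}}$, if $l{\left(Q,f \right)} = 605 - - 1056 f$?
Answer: $\sqrt{907063} \approx 952.4$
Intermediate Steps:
$l{\left(Q,f \right)} = 605 + 1056 f$
$\sqrt{-848614 + l{\left(-1343,1662 \right)}} = \sqrt{-848614 + \left(605 + 1056 \cdot 1662\right)} = \sqrt{-848614 + \left(605 + 1755072\right)} = \sqrt{-848614 + 1755677} = \sqrt{907063}$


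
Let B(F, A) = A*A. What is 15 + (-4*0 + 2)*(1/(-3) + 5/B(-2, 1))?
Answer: 73/3 ≈ 24.333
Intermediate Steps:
B(F, A) = A²
15 + (-4*0 + 2)*(1/(-3) + 5/B(-2, 1)) = 15 + (-4*0 + 2)*(1/(-3) + 5/(1²)) = 15 + (0 + 2)*(1*(-⅓) + 5/1) = 15 + 2*(-⅓ + 5*1) = 15 + 2*(-⅓ + 5) = 15 + 2*(14/3) = 15 + 28/3 = 73/3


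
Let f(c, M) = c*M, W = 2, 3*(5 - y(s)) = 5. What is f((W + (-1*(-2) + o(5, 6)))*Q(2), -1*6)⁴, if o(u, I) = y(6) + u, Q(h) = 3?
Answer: 2428912656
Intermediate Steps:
y(s) = 10/3 (y(s) = 5 - ⅓*5 = 5 - 5/3 = 10/3)
o(u, I) = 10/3 + u
f(c, M) = M*c
f((W + (-1*(-2) + o(5, 6)))*Q(2), -1*6)⁴ = ((-1*6)*((2 + (-1*(-2) + (10/3 + 5)))*3))⁴ = (-6*(2 + (2 + 25/3))*3)⁴ = (-6*(2 + 31/3)*3)⁴ = (-74*3)⁴ = (-6*37)⁴ = (-222)⁴ = 2428912656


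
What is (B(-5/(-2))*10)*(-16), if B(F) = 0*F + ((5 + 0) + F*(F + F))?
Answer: -2800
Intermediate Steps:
B(F) = 5 + 2*F² (B(F) = 0 + (5 + F*(2*F)) = 0 + (5 + 2*F²) = 5 + 2*F²)
(B(-5/(-2))*10)*(-16) = ((5 + 2*(-5/(-2))²)*10)*(-16) = ((5 + 2*(-5*(-½))²)*10)*(-16) = ((5 + 2*(5/2)²)*10)*(-16) = ((5 + 2*(25/4))*10)*(-16) = ((5 + 25/2)*10)*(-16) = ((35/2)*10)*(-16) = 175*(-16) = -2800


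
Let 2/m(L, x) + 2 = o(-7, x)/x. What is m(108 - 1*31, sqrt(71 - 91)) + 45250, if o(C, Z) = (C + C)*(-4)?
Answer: 9095245/201 + 14*I*sqrt(5)/201 ≈ 45250.0 + 0.15575*I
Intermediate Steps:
o(C, Z) = -8*C (o(C, Z) = (2*C)*(-4) = -8*C)
m(L, x) = 2/(-2 + 56/x) (m(L, x) = 2/(-2 + (-8*(-7))/x) = 2/(-2 + 56/x))
m(108 - 1*31, sqrt(71 - 91)) + 45250 = -sqrt(71 - 91)/(-28 + sqrt(71 - 91)) + 45250 = -sqrt(-20)/(-28 + sqrt(-20)) + 45250 = -2*I*sqrt(5)/(-28 + 2*I*sqrt(5)) + 45250 = 45250 - 2*I*sqrt(5)/(-28 + 2*I*sqrt(5))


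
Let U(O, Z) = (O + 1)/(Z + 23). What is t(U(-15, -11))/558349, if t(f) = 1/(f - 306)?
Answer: -6/1029037207 ≈ -5.8307e-9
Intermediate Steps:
U(O, Z) = (1 + O)/(23 + Z)
t(f) = 1/(-306 + f)
t(U(-15, -11))/558349 = 1/(-306 + (1 - 15)/(23 - 11)*558349) = (1/558349)/(-306 - 14/12) = (1/558349)/(-306 + (1/12)*(-14)) = (1/558349)/(-306 - 7/6) = (1/558349)/(-1843/6) = -6/1843*1/558349 = -6/1029037207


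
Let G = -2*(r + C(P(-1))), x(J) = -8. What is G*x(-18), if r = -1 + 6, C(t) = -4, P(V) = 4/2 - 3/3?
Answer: 16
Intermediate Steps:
P(V) = 1 (P(V) = 4*(½) - 3*⅓ = 2 - 1 = 1)
r = 5
G = -2 (G = -2*(5 - 4) = -2*1 = -2)
G*x(-18) = -2*(-8) = 16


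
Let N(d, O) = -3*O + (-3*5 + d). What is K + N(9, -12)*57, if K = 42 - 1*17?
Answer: 1735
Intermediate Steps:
K = 25 (K = 42 - 17 = 25)
N(d, O) = -15 + d - 3*O (N(d, O) = -3*O + (-15 + d) = -15 + d - 3*O)
K + N(9, -12)*57 = 25 + (-15 + 9 - 3*(-12))*57 = 25 + (-15 + 9 + 36)*57 = 25 + 30*57 = 25 + 1710 = 1735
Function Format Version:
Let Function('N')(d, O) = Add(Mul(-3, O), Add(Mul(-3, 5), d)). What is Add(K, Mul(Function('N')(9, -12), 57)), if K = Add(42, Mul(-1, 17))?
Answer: 1735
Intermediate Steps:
K = 25 (K = Add(42, -17) = 25)
Function('N')(d, O) = Add(-15, d, Mul(-3, O)) (Function('N')(d, O) = Add(Mul(-3, O), Add(-15, d)) = Add(-15, d, Mul(-3, O)))
Add(K, Mul(Function('N')(9, -12), 57)) = Add(25, Mul(Add(-15, 9, Mul(-3, -12)), 57)) = Add(25, Mul(Add(-15, 9, 36), 57)) = Add(25, Mul(30, 57)) = Add(25, 1710) = 1735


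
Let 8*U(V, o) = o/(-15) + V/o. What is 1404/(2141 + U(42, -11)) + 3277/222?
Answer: 9670955407/627285642 ≈ 15.417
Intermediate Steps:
U(V, o) = -o/120 + V/(8*o) (U(V, o) = (o/(-15) + V/o)/8 = (o*(-1/15) + V/o)/8 = (-o/15 + V/o)/8 = -o/120 + V/(8*o))
1404/(2141 + U(42, -11)) + 3277/222 = 1404/(2141 + (-1/120*(-11) + (⅛)*42/(-11))) + 3277/222 = 1404/(2141 + (11/120 + (⅛)*42*(-1/11))) + 3277*(1/222) = 1404/(2141 + (11/120 - 21/44)) + 3277/222 = 1404/(2141 - 509/1320) + 3277/222 = 1404/(2825611/1320) + 3277/222 = 1404*(1320/2825611) + 3277/222 = 1853280/2825611 + 3277/222 = 9670955407/627285642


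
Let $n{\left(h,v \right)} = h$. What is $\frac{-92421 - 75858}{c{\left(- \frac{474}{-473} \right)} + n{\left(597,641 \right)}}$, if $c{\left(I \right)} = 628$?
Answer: $- \frac{168279}{1225} \approx -137.37$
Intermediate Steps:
$\frac{-92421 - 75858}{c{\left(- \frac{474}{-473} \right)} + n{\left(597,641 \right)}} = \frac{-92421 - 75858}{628 + 597} = - \frac{168279}{1225}$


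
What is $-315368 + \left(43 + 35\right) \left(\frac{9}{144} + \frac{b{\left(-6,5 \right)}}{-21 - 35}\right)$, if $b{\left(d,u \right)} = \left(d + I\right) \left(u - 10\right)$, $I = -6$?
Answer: $- \frac{17665015}{56} \approx -3.1545 \cdot 10^{5}$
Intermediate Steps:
$b{\left(d,u \right)} = \left(-10 + u\right) \left(-6 + d\right)$ ($b{\left(d,u \right)} = \left(d - 6\right) \left(u - 10\right) = \left(-6 + d\right) \left(-10 + u\right) = \left(-10 + u\right) \left(-6 + d\right)$)
$-315368 + \left(43 + 35\right) \left(\frac{9}{144} + \frac{b{\left(-6,5 \right)}}{-21 - 35}\right) = -315368 + \left(43 + 35\right) \left(\frac{9}{144} + \frac{60 - -60 - 30 - 30}{-21 - 35}\right) = -315368 + 78 \left(9 \cdot \frac{1}{144} + \frac{60 + 60 - 30 - 30}{-21 - 35}\right) = -315368 + 78 \left(\frac{1}{16} + \frac{60}{-56}\right) = -315368 + 78 \left(\frac{1}{16} + 60 \left(- \frac{1}{56}\right)\right) = -315368 + 78 \left(\frac{1}{16} - \frac{15}{14}\right) = -315368 + 78 \left(- \frac{113}{112}\right) = -315368 - \frac{4407}{56} = - \frac{17665015}{56}$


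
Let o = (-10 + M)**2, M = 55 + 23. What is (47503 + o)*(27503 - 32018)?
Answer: -235353405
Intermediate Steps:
M = 78
o = 4624 (o = (-10 + 78)**2 = 68**2 = 4624)
(47503 + o)*(27503 - 32018) = (47503 + 4624)*(27503 - 32018) = 52127*(-4515) = -235353405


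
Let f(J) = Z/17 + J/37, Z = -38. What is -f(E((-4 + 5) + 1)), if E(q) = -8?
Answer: 1542/629 ≈ 2.4515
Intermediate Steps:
f(J) = -38/17 + J/37
-f(E((-4 + 5) + 1)) = -(-38/17 + (1/37)*(-8)) = -(-38/17 - 8/37) = -1*(-1542/629) = 1542/629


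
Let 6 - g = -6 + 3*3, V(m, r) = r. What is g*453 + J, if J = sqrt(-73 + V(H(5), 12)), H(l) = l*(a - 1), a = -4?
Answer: 1359 + I*sqrt(61) ≈ 1359.0 + 7.8102*I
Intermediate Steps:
H(l) = -5*l (H(l) = l*(-4 - 1) = l*(-5) = -5*l)
J = I*sqrt(61) (J = sqrt(-73 + 12) = sqrt(-61) = I*sqrt(61) ≈ 7.8102*I)
g = 3 (g = 6 - (-6 + 3*3) = 6 - (-6 + 9) = 6 - 1*3 = 6 - 3 = 3)
g*453 + J = 3*453 + I*sqrt(61) = 1359 + I*sqrt(61)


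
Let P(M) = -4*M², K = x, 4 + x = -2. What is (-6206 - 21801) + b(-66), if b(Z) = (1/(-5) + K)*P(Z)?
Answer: 400109/5 ≈ 80022.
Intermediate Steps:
x = -6 (x = -4 - 2 = -6)
K = -6
b(Z) = 124*Z²/5 (b(Z) = (1/(-5) - 6)*(-4*Z²) = (-⅕ - 6)*(-4*Z²) = -(-124)*Z²/5 = 124*Z²/5)
(-6206 - 21801) + b(-66) = (-6206 - 21801) + (124/5)*(-66)² = -28007 + (124/5)*4356 = -28007 + 540144/5 = 400109/5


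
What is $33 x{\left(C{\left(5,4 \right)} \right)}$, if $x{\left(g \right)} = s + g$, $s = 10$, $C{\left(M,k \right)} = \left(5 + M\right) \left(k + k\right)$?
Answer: $2970$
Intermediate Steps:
$C{\left(M,k \right)} = 2 k \left(5 + M\right)$ ($C{\left(M,k \right)} = \left(5 + M\right) 2 k = 2 k \left(5 + M\right)$)
$x{\left(g \right)} = 10 + g$
$33 x{\left(C{\left(5,4 \right)} \right)} = 33 \left(10 + 2 \cdot 4 \left(5 + 5\right)\right) = 33 \left(10 + 2 \cdot 4 \cdot 10\right) = 33 \left(10 + 80\right) = 33 \cdot 90 = 2970$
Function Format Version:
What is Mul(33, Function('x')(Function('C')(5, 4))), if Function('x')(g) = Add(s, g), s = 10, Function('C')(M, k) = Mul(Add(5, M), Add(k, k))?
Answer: 2970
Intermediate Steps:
Function('C')(M, k) = Mul(2, k, Add(5, M)) (Function('C')(M, k) = Mul(Add(5, M), Mul(2, k)) = Mul(2, k, Add(5, M)))
Function('x')(g) = Add(10, g)
Mul(33, Function('x')(Function('C')(5, 4))) = Mul(33, Add(10, Mul(2, 4, Add(5, 5)))) = Mul(33, Add(10, Mul(2, 4, 10))) = Mul(33, Add(10, 80)) = Mul(33, 90) = 2970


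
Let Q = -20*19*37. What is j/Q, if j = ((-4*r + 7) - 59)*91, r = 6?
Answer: 91/185 ≈ 0.49189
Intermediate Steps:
Q = -14060 (Q = -380*37 = -14060)
j = -6916 (j = ((-4*6 + 7) - 59)*91 = ((-24 + 7) - 59)*91 = (-17 - 59)*91 = -76*91 = -6916)
j/Q = -6916/(-14060) = -6916*(-1/14060) = 91/185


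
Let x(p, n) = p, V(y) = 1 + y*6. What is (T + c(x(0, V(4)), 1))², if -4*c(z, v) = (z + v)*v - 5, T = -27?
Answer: 676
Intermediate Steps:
V(y) = 1 + 6*y
c(z, v) = 5/4 - v*(v + z)/4 (c(z, v) = -((z + v)*v - 5)/4 = -((v + z)*v - 5)/4 = -(v*(v + z) - 5)/4 = -(-5 + v*(v + z))/4 = 5/4 - v*(v + z)/4)
(T + c(x(0, V(4)), 1))² = (-27 + (5/4 - ¼*1² - ¼*1*0))² = (-27 + (5/4 - ¼*1 + 0))² = (-27 + (5/4 - ¼ + 0))² = (-27 + 1)² = (-26)² = 676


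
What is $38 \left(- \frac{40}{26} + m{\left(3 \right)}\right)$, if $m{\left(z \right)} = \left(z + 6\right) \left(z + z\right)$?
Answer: $\frac{25916}{13} \approx 1993.5$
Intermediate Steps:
$m{\left(z \right)} = 2 z \left(6 + z\right)$ ($m{\left(z \right)} = \left(6 + z\right) 2 z = 2 z \left(6 + z\right)$)
$38 \left(- \frac{40}{26} + m{\left(3 \right)}\right) = 38 \left(- \frac{40}{26} + 2 \cdot 3 \left(6 + 3\right)\right) = 38 \left(\left(-40\right) \frac{1}{26} + 2 \cdot 3 \cdot 9\right) = 38 \left(- \frac{20}{13} + 54\right) = 38 \cdot \frac{682}{13} = \frac{25916}{13}$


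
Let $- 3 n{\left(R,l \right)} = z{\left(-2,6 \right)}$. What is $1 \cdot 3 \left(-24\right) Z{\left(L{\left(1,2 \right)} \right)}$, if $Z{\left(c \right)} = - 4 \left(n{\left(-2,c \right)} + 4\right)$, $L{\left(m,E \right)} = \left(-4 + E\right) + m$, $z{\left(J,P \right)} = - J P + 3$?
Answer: $-288$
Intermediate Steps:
$z{\left(J,P \right)} = 3 - J P$ ($z{\left(J,P \right)} = - J P + 3 = 3 - J P$)
$n{\left(R,l \right)} = -5$ ($n{\left(R,l \right)} = - \frac{3 - \left(-2\right) 6}{3} = - \frac{3 + 12}{3} = \left(- \frac{1}{3}\right) 15 = -5$)
$L{\left(m,E \right)} = -4 + E + m$
$Z{\left(c \right)} = 4$ ($Z{\left(c \right)} = - 4 \left(-5 + 4\right) = \left(-4\right) \left(-1\right) = 4$)
$1 \cdot 3 \left(-24\right) Z{\left(L{\left(1,2 \right)} \right)} = 1 \cdot 3 \left(-24\right) 4 = 3 \left(-24\right) 4 = \left(-72\right) 4 = -288$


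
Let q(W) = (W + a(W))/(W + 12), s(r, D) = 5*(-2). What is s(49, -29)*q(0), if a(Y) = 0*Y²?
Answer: 0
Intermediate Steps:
s(r, D) = -10
a(Y) = 0
q(W) = W/(12 + W) (q(W) = (W + 0)/(W + 12) = W/(12 + W))
s(49, -29)*q(0) = -0/(12 + 0) = -0/12 = -10*0 = 0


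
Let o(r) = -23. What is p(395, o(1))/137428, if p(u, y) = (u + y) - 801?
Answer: -429/137428 ≈ -0.0031216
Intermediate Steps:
p(u, y) = -801 + u + y
p(395, o(1))/137428 = (-801 + 395 - 23)/137428 = -429*1/137428 = -429/137428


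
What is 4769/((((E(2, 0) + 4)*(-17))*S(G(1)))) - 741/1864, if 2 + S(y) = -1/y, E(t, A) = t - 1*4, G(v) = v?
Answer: 4406917/95064 ≈ 46.357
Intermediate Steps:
E(t, A) = -4 + t (E(t, A) = t - 4 = -4 + t)
S(y) = -2 - 1/y
4769/((((E(2, 0) + 4)*(-17))*S(G(1)))) - 741/1864 = 4769/(((((-4 + 2) + 4)*(-17))*(-2 - 1/1))) - 741/1864 = 4769/((((-2 + 4)*(-17))*(-2 - 1*1))) - 741*1/1864 = 4769/(((2*(-17))*(-2 - 1))) - 741/1864 = 4769/((-34*(-3))) - 741/1864 = 4769/102 - 741/1864 = 4406917/95064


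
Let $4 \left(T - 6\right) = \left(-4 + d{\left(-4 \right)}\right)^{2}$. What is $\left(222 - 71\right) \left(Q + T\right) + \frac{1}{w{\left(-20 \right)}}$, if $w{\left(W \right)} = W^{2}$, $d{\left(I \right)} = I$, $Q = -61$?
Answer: $- \frac{2355599}{400} \approx -5889.0$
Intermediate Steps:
$T = 22$ ($T = 6 + \frac{\left(-4 - 4\right)^{2}}{4} = 6 + \frac{\left(-8\right)^{2}}{4} = 6 + \frac{1}{4} \cdot 64 = 6 + 16 = 22$)
$\left(222 - 71\right) \left(Q + T\right) + \frac{1}{w{\left(-20 \right)}} = \left(222 - 71\right) \left(-61 + 22\right) + \frac{1}{\left(-20\right)^{2}} = 151 \left(-39\right) + \frac{1}{400} = -5889 + \frac{1}{400} = - \frac{2355599}{400}$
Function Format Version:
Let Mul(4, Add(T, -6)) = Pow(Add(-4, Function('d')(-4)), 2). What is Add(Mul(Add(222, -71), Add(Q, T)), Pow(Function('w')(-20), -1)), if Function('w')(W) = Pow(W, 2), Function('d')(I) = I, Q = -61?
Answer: Rational(-2355599, 400) ≈ -5889.0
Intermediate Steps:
T = 22 (T = Add(6, Mul(Rational(1, 4), Pow(Add(-4, -4), 2))) = Add(6, Mul(Rational(1, 4), Pow(-8, 2))) = Add(6, Mul(Rational(1, 4), 64)) = Add(6, 16) = 22)
Add(Mul(Add(222, -71), Add(Q, T)), Pow(Function('w')(-20), -1)) = Add(Mul(Add(222, -71), Add(-61, 22)), Pow(Pow(-20, 2), -1)) = Add(Mul(151, -39), Pow(400, -1)) = Add(-5889, Rational(1, 400)) = Rational(-2355599, 400)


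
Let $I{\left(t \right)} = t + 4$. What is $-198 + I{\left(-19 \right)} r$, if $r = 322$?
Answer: $-5028$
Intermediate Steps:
$I{\left(t \right)} = 4 + t$
$-198 + I{\left(-19 \right)} r = -198 + \left(4 - 19\right) 322 = -198 - 4830 = -5028$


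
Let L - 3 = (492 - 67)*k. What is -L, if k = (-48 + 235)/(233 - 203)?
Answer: -15913/6 ≈ -2652.2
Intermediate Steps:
k = 187/30 ≈ 6.2333
L = 15913/6 (L = 3 + (492 - 67)*(187/30) = 3 + 425*(187/30) = 3 + 15895/6 = 15913/6 ≈ 2652.2)
-L = -1*15913/6 = -15913/6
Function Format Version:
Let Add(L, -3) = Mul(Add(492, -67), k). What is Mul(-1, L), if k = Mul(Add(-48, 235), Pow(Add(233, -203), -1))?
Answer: Rational(-15913, 6) ≈ -2652.2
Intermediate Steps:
k = Rational(187, 30) (k = Mul(187, Pow(30, -1)) = Mul(187, Rational(1, 30)) = Rational(187, 30) ≈ 6.2333)
L = Rational(15913, 6) (L = Add(3, Mul(Add(492, -67), Rational(187, 30))) = Add(3, Mul(425, Rational(187, 30))) = Add(3, Rational(15895, 6)) = Rational(15913, 6) ≈ 2652.2)
Mul(-1, L) = Mul(-1, Rational(15913, 6)) = Rational(-15913, 6)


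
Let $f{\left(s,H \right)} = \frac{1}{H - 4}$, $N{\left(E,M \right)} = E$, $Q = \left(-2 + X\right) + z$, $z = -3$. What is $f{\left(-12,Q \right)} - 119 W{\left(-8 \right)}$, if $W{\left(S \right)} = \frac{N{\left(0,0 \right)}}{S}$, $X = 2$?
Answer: $- \frac{1}{7} \approx -0.14286$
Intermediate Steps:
$Q = -3$ ($Q = \left(-2 + 2\right) - 3 = 0 - 3 = -3$)
$f{\left(s,H \right)} = \frac{1}{-4 + H}$
$W{\left(S \right)} = 0$ ($W{\left(S \right)} = \frac{0}{S} = 0$)
$f{\left(-12,Q \right)} - 119 W{\left(-8 \right)} = \frac{1}{-4 - 3} - 0 = \frac{1}{-7} + 0 = - \frac{1}{7} + 0 = - \frac{1}{7}$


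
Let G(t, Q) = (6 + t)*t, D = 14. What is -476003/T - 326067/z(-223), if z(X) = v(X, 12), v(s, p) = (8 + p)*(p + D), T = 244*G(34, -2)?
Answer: -2711239871/4313920 ≈ -628.49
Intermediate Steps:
G(t, Q) = t*(6 + t)
T = 331840 (T = 244*(34*(6 + 34)) = 244*(34*40) = 244*1360 = 331840)
v(s, p) = (8 + p)*(14 + p) (v(s, p) = (8 + p)*(p + 14) = (8 + p)*(14 + p))
z(X) = 520 (z(X) = 112 + 12² + 22*12 = 112 + 144 + 264 = 520)
-476003/T - 326067/z(-223) = -476003/331840 - 326067/520 = -2711239871/4313920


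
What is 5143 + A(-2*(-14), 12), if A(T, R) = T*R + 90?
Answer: 5569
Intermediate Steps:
A(T, R) = 90 + R*T (A(T, R) = R*T + 90 = 90 + R*T)
5143 + A(-2*(-14), 12) = 5143 + (90 + 12*(-2*(-14))) = 5143 + (90 + 12*28) = 5143 + (90 + 336) = 5143 + 426 = 5569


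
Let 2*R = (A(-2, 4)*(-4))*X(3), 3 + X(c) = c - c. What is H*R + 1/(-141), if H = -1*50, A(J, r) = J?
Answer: 84599/141 ≈ 599.99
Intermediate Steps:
H = -50
X(c) = -3 (X(c) = -3 + (c - c) = -3 + 0 = -3)
R = -12 (R = (-2*(-4)*(-3))/2 = (8*(-3))/2 = (½)*(-24) = -12)
H*R + 1/(-141) = -50*(-12) + 1/(-141) = 600 - 1/141 = 84599/141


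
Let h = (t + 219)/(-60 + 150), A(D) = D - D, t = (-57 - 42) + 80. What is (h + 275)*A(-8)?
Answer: 0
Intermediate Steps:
t = -19 (t = -99 + 80 = -19)
A(D) = 0
h = 20/9 (h = (-19 + 219)/(-60 + 150) = 200/90 = 200*(1/90) = 20/9 ≈ 2.2222)
(h + 275)*A(-8) = (20/9 + 275)*0 = (2495/9)*0 = 0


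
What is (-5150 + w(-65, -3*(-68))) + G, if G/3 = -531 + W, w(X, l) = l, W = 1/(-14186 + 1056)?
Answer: -85857073/13130 ≈ -6539.0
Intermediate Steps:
W = -1/13130 (W = 1/(-13130) = -1/13130 ≈ -7.6161e-5)
G = -20916093/13130 (G = 3*(-531 - 1/13130) = 3*(-6972031/13130) = -20916093/13130 ≈ -1593.0)
(-5150 + w(-65, -3*(-68))) + G = (-5150 - 3*(-68)) - 20916093/13130 = (-5150 + 204) - 20916093/13130 = -4946 - 20916093/13130 = -85857073/13130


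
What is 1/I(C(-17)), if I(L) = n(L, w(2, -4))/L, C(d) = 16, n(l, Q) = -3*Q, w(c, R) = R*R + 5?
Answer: -16/63 ≈ -0.25397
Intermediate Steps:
w(c, R) = 5 + R² (w(c, R) = R² + 5 = 5 + R²)
I(L) = -63/L (I(L) = (-3*(5 + (-4)²))/L = (-3*(5 + 16))/L = (-3*21)/L = -63/L)
1/I(C(-17)) = 1/(-63/16) = -16/63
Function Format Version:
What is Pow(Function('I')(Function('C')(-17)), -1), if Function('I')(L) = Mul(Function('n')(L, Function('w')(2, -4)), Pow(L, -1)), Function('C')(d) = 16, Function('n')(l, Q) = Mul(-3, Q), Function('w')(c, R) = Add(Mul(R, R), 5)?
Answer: Rational(-16, 63) ≈ -0.25397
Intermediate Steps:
Function('w')(c, R) = Add(5, Pow(R, 2)) (Function('w')(c, R) = Add(Pow(R, 2), 5) = Add(5, Pow(R, 2)))
Function('I')(L) = Mul(-63, Pow(L, -1)) (Function('I')(L) = Mul(Mul(-3, Add(5, Pow(-4, 2))), Pow(L, -1)) = Mul(Mul(-3, Add(5, 16)), Pow(L, -1)) = Mul(Mul(-3, 21), Pow(L, -1)) = Mul(-63, Pow(L, -1)))
Pow(Function('I')(Function('C')(-17)), -1) = Pow(Mul(-63, Pow(16, -1)), -1) = Pow(Mul(-63, Rational(1, 16)), -1) = Pow(Rational(-63, 16), -1) = Rational(-16, 63)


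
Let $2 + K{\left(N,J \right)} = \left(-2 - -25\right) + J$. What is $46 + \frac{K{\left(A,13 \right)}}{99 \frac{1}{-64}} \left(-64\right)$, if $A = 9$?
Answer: $\frac{143818}{99} \approx 1452.7$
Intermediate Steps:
$K{\left(N,J \right)} = 21 + J$ ($K{\left(N,J \right)} = -2 + \left(\left(-2 - -25\right) + J\right) = -2 + \left(\left(-2 + 25\right) + J\right) = -2 + \left(23 + J\right) = 21 + J$)
$46 + \frac{K{\left(A,13 \right)}}{99 \frac{1}{-64}} \left(-64\right) = 46 + \frac{21 + 13}{99 \frac{1}{-64}} \left(-64\right) = 46 + \frac{34}{99 \left(- \frac{1}{64}\right)} \left(-64\right) = 46 + \frac{34}{- \frac{99}{64}} \left(-64\right) = 46 + 34 \left(- \frac{64}{99}\right) \left(-64\right) = 46 - - \frac{139264}{99} = 46 + \frac{139264}{99} = \frac{143818}{99}$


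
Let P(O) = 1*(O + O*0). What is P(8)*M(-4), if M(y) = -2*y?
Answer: 64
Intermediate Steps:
P(O) = O (P(O) = 1*(O + 0) = 1*O = O)
P(8)*M(-4) = 8*(-2*(-4)) = 8*8 = 64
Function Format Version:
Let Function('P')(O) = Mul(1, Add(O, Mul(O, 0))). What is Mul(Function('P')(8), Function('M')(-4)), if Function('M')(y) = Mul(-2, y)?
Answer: 64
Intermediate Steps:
Function('P')(O) = O (Function('P')(O) = Mul(1, Add(O, 0)) = Mul(1, O) = O)
Mul(Function('P')(8), Function('M')(-4)) = Mul(8, Mul(-2, -4)) = Mul(8, 8) = 64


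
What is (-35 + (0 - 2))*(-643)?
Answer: 23791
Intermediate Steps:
(-35 + (0 - 2))*(-643) = (-35 - 2)*(-643) = -37*(-643) = 23791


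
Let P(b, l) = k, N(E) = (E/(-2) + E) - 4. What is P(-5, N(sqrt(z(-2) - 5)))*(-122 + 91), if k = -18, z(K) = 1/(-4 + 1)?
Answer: 558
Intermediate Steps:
z(K) = -1/3 (z(K) = 1/(-3) = -1/3)
N(E) = -4 + E/2 (N(E) = (E*(-1/2) + E) - 4 = (-E/2 + E) - 4 = E/2 - 4 = -4 + E/2)
P(b, l) = -18
P(-5, N(sqrt(z(-2) - 5)))*(-122 + 91) = -18*(-122 + 91) = -18*(-31) = 558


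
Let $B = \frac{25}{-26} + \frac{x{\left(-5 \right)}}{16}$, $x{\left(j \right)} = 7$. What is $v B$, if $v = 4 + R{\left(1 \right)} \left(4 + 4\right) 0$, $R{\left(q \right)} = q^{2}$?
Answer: $- \frac{109}{52} \approx -2.0962$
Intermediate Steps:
$v = 4$ ($v = 4 + 1^{2} \left(4 + 4\right) 0 = 4 + 1 \cdot 8 \cdot 0 = 4 + 1 \cdot 0 = 4 + 0 = 4$)
$B = - \frac{109}{208}$ ($B = \frac{25}{-26} + \frac{7}{16} = 25 \left(- \frac{1}{26}\right) + 7 \cdot \frac{1}{16} = - \frac{25}{26} + \frac{7}{16} = - \frac{109}{208} \approx -0.52404$)
$v B = 4 \left(- \frac{109}{208}\right) = - \frac{109}{52}$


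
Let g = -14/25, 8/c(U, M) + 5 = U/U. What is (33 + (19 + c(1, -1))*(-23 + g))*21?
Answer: -192948/25 ≈ -7717.9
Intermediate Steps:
c(U, M) = -2 (c(U, M) = 8/(-5 + U/U) = 8/(-5 + 1) = 8/(-4) = 8*(-¼) = -2)
g = -14/25 (g = -14*1/25 = -14/25 ≈ -0.56000)
(33 + (19 + c(1, -1))*(-23 + g))*21 = (33 + (19 - 2)*(-23 - 14/25))*21 = (33 + 17*(-589/25))*21 = (33 - 10013/25)*21 = -9188/25*21 = -192948/25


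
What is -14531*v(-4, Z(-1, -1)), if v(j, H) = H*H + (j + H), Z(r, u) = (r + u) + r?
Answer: -29062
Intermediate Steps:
Z(r, u) = u + 2*r
v(j, H) = H + j + H**2 (v(j, H) = H**2 + (H + j) = H + j + H**2)
-14531*v(-4, Z(-1, -1)) = -14531*((-1 + 2*(-1)) - 4 + (-1 + 2*(-1))**2) = -14531*((-1 - 2) - 4 + (-1 - 2)**2) = -14531*(-3 - 4 + (-3)**2) = -14531*(-3 - 4 + 9) = -14531*2 = -29062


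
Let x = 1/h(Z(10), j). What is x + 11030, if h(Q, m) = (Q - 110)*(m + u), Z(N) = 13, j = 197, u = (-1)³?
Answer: 209702359/19012 ≈ 11030.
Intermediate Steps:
u = -1
h(Q, m) = (-1 + m)*(-110 + Q) (h(Q, m) = (Q - 110)*(m - 1) = (-110 + Q)*(-1 + m) = (-1 + m)*(-110 + Q))
x = -1/19012 (x = 1/(110 - 1*13 - 110*197 + 13*197) = 1/(110 - 13 - 21670 + 2561) = 1/(-19012) = -1/19012 ≈ -5.2598e-5)
x + 11030 = -1/19012 + 11030 = 209702359/19012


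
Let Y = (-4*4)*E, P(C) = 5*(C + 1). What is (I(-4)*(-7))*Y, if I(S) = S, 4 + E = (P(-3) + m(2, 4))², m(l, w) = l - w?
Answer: -62720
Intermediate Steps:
P(C) = 5 + 5*C (P(C) = 5*(1 + C) = 5 + 5*C)
E = 140 (E = -4 + ((5 + 5*(-3)) + (2 - 1*4))² = -4 + ((5 - 15) + (2 - 4))² = -4 + (-10 - 2)² = -4 + (-12)² = -4 + 144 = 140)
Y = -2240 (Y = -4*4*140 = -16*140 = -2240)
(I(-4)*(-7))*Y = -4*(-7)*(-2240) = 28*(-2240) = -62720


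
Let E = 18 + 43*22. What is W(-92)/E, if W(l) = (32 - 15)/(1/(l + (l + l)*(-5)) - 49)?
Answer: -3519/9777611 ≈ -0.00035990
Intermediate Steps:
E = 964 (E = 18 + 946 = 964)
W(l) = 17/(-49 - 1/(9*l)) (W(l) = 17/(1/(l + (2*l)*(-5)) - 49) = 17/(1/(l - 10*l) - 49) = 17/(1/(-9*l) - 49) = 17/(-1/(9*l) - 49) = 17/(-49 - 1/(9*l)))
W(-92)/E = -153*(-92)/(1 + 441*(-92))/964 = -153*(-92)/(1 - 40572)*(1/964) = -153*(-92)/(-40571)*(1/964) = -153*(-92)*(-1/40571)*(1/964) = -14076/40571*1/964 = -3519/9777611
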